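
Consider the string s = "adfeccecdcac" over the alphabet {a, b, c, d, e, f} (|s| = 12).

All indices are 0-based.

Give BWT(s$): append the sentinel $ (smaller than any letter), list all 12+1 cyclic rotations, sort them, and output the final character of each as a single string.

rank  rotation       last
    0  $adfeccecdcac  c
    1  ac$adfeccecdc  c
    2  adfeccecdcac$  $
    3  c$adfeccecdca  a
    4  cac$adfeccecd  d
    5  ccecdcac$adfe  e
    6  cdcac$adfecce  e
    7  cecdcac$adfec  c
    8  dcac$adfeccec  c
    9  dfeccecdcac$a  a
   10  eccecdcac$adf  f
   11  ecdcac$adfecc  c
   12  feccecdcac$ad  d

cc$adeeccafcd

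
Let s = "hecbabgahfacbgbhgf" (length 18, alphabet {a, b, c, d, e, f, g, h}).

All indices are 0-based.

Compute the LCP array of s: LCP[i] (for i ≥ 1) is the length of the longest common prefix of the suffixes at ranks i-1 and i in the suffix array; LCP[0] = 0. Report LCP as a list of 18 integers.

sorted suffixes:
  #0 SA[0]=4  'abgahfacbgbhgf'
  #1 SA[1]=10  'acbgbhgf'
  #2 SA[2]=7  'ahfacbgbhgf'
  #3 SA[3]=3  'babgahfacbgbhgf'
  #4 SA[4]=5  'bgahfacbgbhgf'
  #5 SA[5]=12  'bgbhgf'
  #6 SA[6]=14  'bhgf'
  #7 SA[7]=2  'cbabgahfacbgbhgf'
  #8 SA[8]=11  'cbgbhgf'
  #9 SA[9]=1  'ecbabgahfacbgbhgf'
  #10 SA[10]=17  'f'
  #11 SA[11]=9  'facbgbhgf'
  #12 SA[12]=6  'gahfacbgbhgf'
  #13 SA[13]=13  'gbhgf'
  #14 SA[14]=16  'gf'
  #15 SA[15]=0  'hecbabgahfacbgbhgf'
  #16 SA[16]=8  'hfacbgbhgf'
  #17 SA[17]=15  'hgf'

SA = [4, 10, 7, 3, 5, 12, 14, 2, 11, 1, 17, 9, 6, 13, 16, 0, 8, 15]
rank  pair      lcp
   1  s[4:],s[10:]  1  'a'
   2  s[10:],s[7:]  1  'a'
   3  s[7:],s[3:]  0  ''
   4  s[3:],s[5:]  1  'b'
   5  s[5:],s[12:]  2  'bg'
   6  s[12:],s[14:]  1  'b'
   7  s[14:],s[2:]  0  ''
   8  s[2:],s[11:]  2  'cb'
   9  s[11:],s[1:]  0  ''
  10  s[1:],s[17:]  0  ''
  11  s[17:],s[9:]  1  'f'
  12  s[9:],s[6:]  0  ''
  13  s[6:],s[13:]  1  'g'
  14  s[13:],s[16:]  1  'g'
  15  s[16:],s[0:]  0  ''
  16  s[0:],s[8:]  1  'h'
  17  s[8:],s[15:]  1  'h'

[0, 1, 1, 0, 1, 2, 1, 0, 2, 0, 0, 1, 0, 1, 1, 0, 1, 1]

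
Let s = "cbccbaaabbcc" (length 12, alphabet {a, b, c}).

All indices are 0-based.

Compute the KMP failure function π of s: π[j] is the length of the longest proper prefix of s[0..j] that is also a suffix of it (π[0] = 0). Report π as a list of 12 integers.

[0, 0, 1, 1, 2, 0, 0, 0, 0, 0, 1, 1]

π[0] = 0
j=1 s[j]='b': π[1]=0 (border '')
j=2 s[j]='c': π[2]=1 (border 'c')
j=3 s[j]='c': k: 1→0; π[3]=1 (border 'c')
j=4 s[j]='b': π[4]=2 (border 'cb')
j=5 s[j]='a': k: 2→0; π[5]=0 (border '')
j=6 s[j]='a': π[6]=0 (border '')
j=7 s[j]='a': π[7]=0 (border '')
j=8 s[j]='b': π[8]=0 (border '')
j=9 s[j]='b': π[9]=0 (border '')
j=10 s[j]='c': π[10]=1 (border 'c')
j=11 s[j]='c': k: 1→0; π[11]=1 (border 'c')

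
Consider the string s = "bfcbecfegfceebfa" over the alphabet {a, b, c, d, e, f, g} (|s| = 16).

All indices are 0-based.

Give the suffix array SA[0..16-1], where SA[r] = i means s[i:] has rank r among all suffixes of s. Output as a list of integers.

[15, 3, 13, 0, 2, 10, 5, 12, 4, 11, 7, 14, 1, 9, 6, 8]

rank | idx | suffix
   0 |  15 | a
   1 |   3 | becfegfceebfa
   2 |  13 | bfa
   3 |   0 | bfcbecfegfceebfa
   4 |   2 | cbecfegfceebfa
   5 |  10 | ceebfa
   6 |   5 | cfegfceebfa
   7 |  12 | ebfa
   8 |   4 | ecfegfceebfa
   9 |  11 | eebfa
  10 |   7 | egfceebfa
  11 |  14 | fa
  12 |   1 | fcbecfegfceebfa
  13 |   9 | fceebfa
  14 |   6 | fegfceebfa
  15 |   8 | gfceebfa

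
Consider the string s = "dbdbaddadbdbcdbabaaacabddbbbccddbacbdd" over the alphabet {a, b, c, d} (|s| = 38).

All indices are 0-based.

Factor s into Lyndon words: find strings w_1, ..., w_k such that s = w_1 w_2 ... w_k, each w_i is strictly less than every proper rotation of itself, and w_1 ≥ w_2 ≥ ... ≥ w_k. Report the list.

emit factor 1: 'd' (i=0, period=1)
emit factor 2: 'bd' (i=1, period=2)
emit factor 3: 'b' (i=3, period=1)
emit factor 4: 'add' (i=4, period=3)
emit factor 5: 'adbdbcdb' (i=7, period=8)
emit factor 6: 'ab' (i=15, period=2)
emit factor 7: 'aaacabddbbbccddbacbdd' (i=17, period=21)

["d", "bd", "b", "add", "adbdbcdb", "ab", "aaacabddbbbccddbacbdd"]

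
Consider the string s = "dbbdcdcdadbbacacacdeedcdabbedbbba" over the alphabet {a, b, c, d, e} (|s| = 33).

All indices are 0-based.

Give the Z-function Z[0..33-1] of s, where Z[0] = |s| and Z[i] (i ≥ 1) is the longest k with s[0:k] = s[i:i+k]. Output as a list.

Z[0]=33
i=1: i≥r, start 0; Z[1]=0
i=2: i≥r, start 0; Z[2]=0
i=3: i≥r, start 0; Z[3]=1 grow→box=[3,4)
i=4: i≥r, start 0; Z[4]=0
i=5: i≥r, start 0; Z[5]=1 grow→box=[5,6)
i=6: i≥r, start 0; Z[6]=0
i=7: i≥r, start 0; Z[7]=1 grow→box=[7,8)
i=8: i≥r, start 0; Z[8]=0
i=9: i≥r, start 0; Z[9]=3 grow→box=[9,12)
i=10: min(r-i=2, Z[1]=0)=0; Z[10]=0
i=11: min(r-i=1, Z[2]=0)=0; Z[11]=0
i=12: i≥r, start 0; Z[12]=0
i=13: i≥r, start 0; Z[13]=0
i=14: i≥r, start 0; Z[14]=0
i=15: i≥r, start 0; Z[15]=0
i=16: i≥r, start 0; Z[16]=0
i=17: i≥r, start 0; Z[17]=0
i=18: i≥r, start 0; Z[18]=1 grow→box=[18,19)
i=19: i≥r, start 0; Z[19]=0
i=20: i≥r, start 0; Z[20]=0
i=21: i≥r, start 0; Z[21]=1 grow→box=[21,22)
i=22: i≥r, start 0; Z[22]=0
i=23: i≥r, start 0; Z[23]=1 grow→box=[23,24)
i=24: i≥r, start 0; Z[24]=0
i=25: i≥r, start 0; Z[25]=0
i=26: i≥r, start 0; Z[26]=0
i=27: i≥r, start 0; Z[27]=0
i=28: i≥r, start 0; Z[28]=3 grow→box=[28,31)
i=29: min(r-i=2, Z[1]=0)=0; Z[29]=0
i=30: min(r-i=1, Z[2]=0)=0; Z[30]=0
i=31: i≥r, start 0; Z[31]=0
i=32: i≥r, start 0; Z[32]=0

[33, 0, 0, 1, 0, 1, 0, 1, 0, 3, 0, 0, 0, 0, 0, 0, 0, 0, 1, 0, 0, 1, 0, 1, 0, 0, 0, 0, 3, 0, 0, 0, 0]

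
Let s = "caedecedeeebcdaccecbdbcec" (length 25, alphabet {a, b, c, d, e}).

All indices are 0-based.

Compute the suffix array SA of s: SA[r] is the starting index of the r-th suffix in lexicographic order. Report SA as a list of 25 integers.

rank | idx | suffix
   0 |  14 | accecbdbcec
   1 |   1 | aedecedeeebcdaccecbdbcec
   2 |  11 | bcdaccecbdbcec
   3 |  21 | bcec
   4 |  19 | bdbcec
   5 |  24 | c
   6 |   0 | caedecedeeebcdaccecbdbcec
   7 |  18 | cbdbcec
   8 |  15 | ccecbdbcec
   9 |  12 | cdaccecbdbcec
  10 |  22 | cec
  11 |  16 | cecbdbcec
  12 |   5 | cedeeebcdaccecbdbcec
  13 |  13 | daccecbdbcec
  14 |  20 | dbcec
  15 |   3 | decedeeebcdaccecbdbcec
  16 |   7 | deeebcdaccecbdbcec
  17 |  10 | ebcdaccecbdbcec
  18 |  23 | ec
  19 |  17 | ecbdbcec
  20 |   4 | ecedeeebcdaccecbdbcec
  21 |   2 | edecedeeebcdaccecbdbcec
  22 |   6 | edeeebcdaccecbdbcec
  23 |   9 | eebcdaccecbdbcec
  24 |   8 | eeebcdaccecbdbcec

[14, 1, 11, 21, 19, 24, 0, 18, 15, 12, 22, 16, 5, 13, 20, 3, 7, 10, 23, 17, 4, 2, 6, 9, 8]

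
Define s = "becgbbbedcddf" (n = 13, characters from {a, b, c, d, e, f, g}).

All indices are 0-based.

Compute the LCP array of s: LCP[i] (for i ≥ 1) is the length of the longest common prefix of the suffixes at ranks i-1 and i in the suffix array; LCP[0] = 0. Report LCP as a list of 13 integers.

rank | idx | suffix
   0 |   4 | bbbedcddf
   1 |   5 | bbedcddf
   2 |   0 | becgbbbedcddf
   3 |   6 | bedcddf
   4 |   9 | cddf
   5 |   2 | cgbbbedcddf
   6 |   8 | dcddf
   7 |  10 | ddf
   8 |  11 | df
   9 |   1 | ecgbbbedcddf
  10 |   7 | edcddf
  11 |  12 | f
  12 |   3 | gbbbedcddf

SA = [4, 5, 0, 6, 9, 2, 8, 10, 11, 1, 7, 12, 3]
rank  pair      lcp
   1  s[4:],s[5:]  2  'bb'
   2  s[5:],s[0:]  1  'b'
   3  s[0:],s[6:]  2  'be'
   4  s[6:],s[9:]  0  ''
   5  s[9:],s[2:]  1  'c'
   6  s[2:],s[8:]  0  ''
   7  s[8:],s[10:]  1  'd'
   8  s[10:],s[11:]  1  'd'
   9  s[11:],s[1:]  0  ''
  10  s[1:],s[7:]  1  'e'
  11  s[7:],s[12:]  0  ''
  12  s[12:],s[3:]  0  ''

[0, 2, 1, 2, 0, 1, 0, 1, 1, 0, 1, 0, 0]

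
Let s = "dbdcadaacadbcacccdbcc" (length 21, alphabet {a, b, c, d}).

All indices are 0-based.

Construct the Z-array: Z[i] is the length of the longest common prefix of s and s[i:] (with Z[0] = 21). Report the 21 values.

[21, 0, 1, 0, 0, 1, 0, 0, 0, 0, 2, 0, 0, 0, 0, 0, 0, 2, 0, 0, 0]

Z[0]=21
i=1: fresh scan; Z[1]=0
i=2: fresh scan; Z[2]=1 scan→box=[2,3)
i=3: fresh scan; Z[3]=0
i=4: fresh scan; Z[4]=0
i=5: fresh scan; Z[5]=1 scan→box=[5,6)
i=6: fresh scan; Z[6]=0
i=7: fresh scan; Z[7]=0
i=8: fresh scan; Z[8]=0
i=9: fresh scan; Z[9]=0
i=10: fresh scan; Z[10]=2 scan→box=[10,12)
i=11: min(r-i=1, Z[1]=0)=0; Z[11]=0
i=12: fresh scan; Z[12]=0
i=13: fresh scan; Z[13]=0
i=14: fresh scan; Z[14]=0
i=15: fresh scan; Z[15]=0
i=16: fresh scan; Z[16]=0
i=17: fresh scan; Z[17]=2 scan→box=[17,19)
i=18: min(r-i=1, Z[1]=0)=0; Z[18]=0
i=19: fresh scan; Z[19]=0
i=20: fresh scan; Z[20]=0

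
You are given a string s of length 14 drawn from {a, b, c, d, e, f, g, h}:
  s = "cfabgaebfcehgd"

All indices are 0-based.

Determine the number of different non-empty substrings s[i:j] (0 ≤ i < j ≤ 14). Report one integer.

sorted suffixes:
  #0 SA[0]=2  'abgaebfcehgd'
  #1 SA[1]=5  'aebfcehgd'
  #2 SA[2]=7  'bfcehgd'
  #3 SA[3]=3  'bgaebfcehgd'
  #4 SA[4]=9  'cehgd'
  #5 SA[5]=0  'cfabgaebfcehgd'
  #6 SA[6]=13  'd'
  #7 SA[7]=6  'ebfcehgd'
  #8 SA[8]=10  'ehgd'
  #9 SA[9]=1  'fabgaebfcehgd'
  #10 SA[10]=8  'fcehgd'
  #11 SA[11]=4  'gaebfcehgd'
  #12 SA[12]=12  'gd'
  #13 SA[13]=11  'hgd'

SA = [2, 5, 7, 3, 9, 0, 13, 6, 10, 1, 8, 4, 12, 11]
i: (SA[i-1],SA[i]) lcp shared
  1: (2,5) 1 'a'
  2: (5,7) 0 ''
  3: (7,3) 1 'b'
  4: (3,9) 0 ''
  5: (9,0) 1 'c'
  6: (0,13) 0 ''
  7: (13,6) 0 ''
  8: (6,10) 1 'e'
  9: (10,1) 0 ''
  10: (1,8) 1 'f'
  11: (8,4) 0 ''
  12: (4,12) 1 'g'
  13: (12,11) 0 ''

n(n+1)/2 = 14·15/2 = 105
Σ LCP = 0 + 1 + 0 + 1 + 0 + 1 + 0 + 0 + 1 + 0 + 1 + 0 + 1 + 0 = 6
distinct = 105 − 6 = 99

99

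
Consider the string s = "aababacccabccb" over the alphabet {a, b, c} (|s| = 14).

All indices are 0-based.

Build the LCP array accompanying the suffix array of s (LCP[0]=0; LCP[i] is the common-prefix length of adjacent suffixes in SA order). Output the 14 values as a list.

sorted suffixes:
  #0 SA[0]=0  'aababacccabccb'
  #1 SA[1]=1  'ababacccabccb'
  #2 SA[2]=3  'abacccabccb'
  #3 SA[3]=9  'abccb'
  #4 SA[4]=5  'acccabccb'
  #5 SA[5]=13  'b'
  #6 SA[6]=2  'babacccabccb'
  #7 SA[7]=4  'bacccabccb'
  #8 SA[8]=10  'bccb'
  #9 SA[9]=8  'cabccb'
  #10 SA[10]=12  'cb'
  #11 SA[11]=7  'ccabccb'
  #12 SA[12]=11  'ccb'
  #13 SA[13]=6  'cccabccb'

SA = [0, 1, 3, 9, 5, 13, 2, 4, 10, 8, 12, 7, 11, 6]
i: (SA[i-1],SA[i]) lcp shared
  1: (0,1) 1 'a'
  2: (1,3) 3 'aba'
  3: (3,9) 2 'ab'
  4: (9,5) 1 'a'
  5: (5,13) 0 ''
  6: (13,2) 1 'b'
  7: (2,4) 2 'ba'
  8: (4,10) 1 'b'
  9: (10,8) 0 ''
  10: (8,12) 1 'c'
  11: (12,7) 1 'c'
  12: (7,11) 2 'cc'
  13: (11,6) 2 'cc'

[0, 1, 3, 2, 1, 0, 1, 2, 1, 0, 1, 1, 2, 2]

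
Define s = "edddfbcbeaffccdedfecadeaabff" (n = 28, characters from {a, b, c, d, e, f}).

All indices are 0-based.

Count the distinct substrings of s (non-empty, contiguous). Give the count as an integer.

378

sorted suffixes:
  #0 SA[0]=23  'aabff'
  #1 SA[1]=24  'abff'
  #2 SA[2]=20  'adeaabff'
  #3 SA[3]=9  'affccdedfecadeaabff'
  #4 SA[4]=5  'bcbeaffccdedfecadeaabff'
  #5 SA[5]=7  'beaffccdedfecadeaabff'
  #6 SA[6]=25  'bff'
  #7 SA[7]=19  'cadeaabff'
  #8 SA[8]=6  'cbeaffccdedfecadeaabff'
  #9 SA[9]=12  'ccdedfecadeaabff'
  #10 SA[10]=13  'cdedfecadeaabff'
  #11 SA[11]=1  'dddfbcbeaffccdedfecadeaabff'
  #12 SA[12]=2  'ddfbcbeaffccdedfecadeaabff'
  #13 SA[13]=21  'deaabff'
  #14 SA[14]=14  'dedfecadeaabff'
  #15 SA[15]=3  'dfbcbeaffccdedfecadeaabff'
  #16 SA[16]=16  'dfecadeaabff'
  #17 SA[17]=22  'eaabff'
  #18 SA[18]=8  'eaffccdedfecadeaabff'
  #19 SA[19]=18  'ecadeaabff'
  #20 SA[20]=0  'edddfbcbeaffccdedfecadeaabff'
  #21 SA[21]=15  'edfecadeaabff'
  #22 SA[22]=27  'f'
  #23 SA[23]=4  'fbcbeaffccdedfecadeaabff'
  #24 SA[24]=11  'fccdedfecadeaabff'
  #25 SA[25]=17  'fecadeaabff'
  #26 SA[26]=26  'ff'
  #27 SA[27]=10  'ffccdedfecadeaabff'

SA = [23, 24, 20, 9, 5, 7, 25, 19, 6, 12, 13, 1, 2, 21, 14, 3, 16, 22, 8, 18, 0, 15, 27, 4, 11, 17, 26, 10]
i: (SA[i-1],SA[i]) lcp shared
  1: (23,24) 1 'a'
  2: (24,20) 1 'a'
  3: (20,9) 1 'a'
  4: (9,5) 0 ''
  5: (5,7) 1 'b'
  6: (7,25) 1 'b'
  7: (25,19) 0 ''
  8: (19,6) 1 'c'
  9: (6,12) 1 'c'
  10: (12,13) 1 'c'
  11: (13,1) 0 ''
  12: (1,2) 2 'dd'
  13: (2,21) 1 'd'
  14: (21,14) 2 'de'
  15: (14,3) 1 'd'
  16: (3,16) 2 'df'
  17: (16,22) 0 ''
  18: (22,8) 2 'ea'
  19: (8,18) 1 'e'
  20: (18,0) 1 'e'
  21: (0,15) 2 'ed'
  22: (15,27) 0 ''
  23: (27,4) 1 'f'
  24: (4,11) 1 'f'
  25: (11,17) 1 'f'
  26: (17,26) 1 'f'
  27: (26,10) 2 'ff'

n(n+1)/2 = 28·29/2 = 406
Σ LCP = 0 + 1 + 1 + 1 + 0 + 1 + 1 + 0 + 1 + 1 + 1 + 0 + 2 + 1 + 2 + 1 + 2 + 0 + 2 + 1 + 1 + 2 + 0 + 1 + 1 + 1 + 1 + 2 = 28
distinct = 406 − 28 = 378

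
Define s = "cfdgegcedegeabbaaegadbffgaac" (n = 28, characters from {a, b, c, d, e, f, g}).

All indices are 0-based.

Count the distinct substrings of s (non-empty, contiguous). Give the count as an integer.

sorted suffixes:
  #0 SA[0]=25  'aac'
  #1 SA[1]=15  'aaegadbffgaac'
  #2 SA[2]=12  'abbaaegadbffgaac'
  #3 SA[3]=26  'ac'
  #4 SA[4]=19  'adbffgaac'
  #5 SA[5]=16  'aegadbffgaac'
  #6 SA[6]=14  'baaegadbffgaac'
  #7 SA[7]=13  'bbaaegadbffgaac'
  #8 SA[8]=21  'bffgaac'
  #9 SA[9]=27  'c'
  #10 SA[10]=6  'cedegeabbaaegadbffgaac'
  #11 SA[11]=0  'cfdgegcedegeabbaaegadbffgaac'
  #12 SA[12]=20  'dbffgaac'
  #13 SA[13]=8  'degeabbaaegadbffgaac'
  #14 SA[14]=2  'dgegcedegeabbaaegadbffgaac'
  #15 SA[15]=11  'eabbaaegadbffgaac'
  #16 SA[16]=7  'edegeabbaaegadbffgaac'
  #17 SA[17]=17  'egadbffgaac'
  #18 SA[18]=4  'egcedegeabbaaegadbffgaac'
  #19 SA[19]=9  'egeabbaaegadbffgaac'
  #20 SA[20]=1  'fdgegcedegeabbaaegadbffgaac'
  #21 SA[21]=22  'ffgaac'
  #22 SA[22]=23  'fgaac'
  #23 SA[23]=24  'gaac'
  #24 SA[24]=18  'gadbffgaac'
  #25 SA[25]=5  'gcedegeabbaaegadbffgaac'
  #26 SA[26]=10  'geabbaaegadbffgaac'
  #27 SA[27]=3  'gegcedegeabbaaegadbffgaac'

SA = [25, 15, 12, 26, 19, 16, 14, 13, 21, 27, 6, 0, 20, 8, 2, 11, 7, 17, 4, 9, 1, 22, 23, 24, 18, 5, 10, 3]
i: (SA[i-1],SA[i]) lcp shared
  1: (25,15) 2 'aa'
  2: (15,12) 1 'a'
  3: (12,26) 1 'a'
  4: (26,19) 1 'a'
  5: (19,16) 1 'a'
  6: (16,14) 0 ''
  7: (14,13) 1 'b'
  8: (13,21) 1 'b'
  9: (21,27) 0 ''
  10: (27,6) 1 'c'
  11: (6,0) 1 'c'
  12: (0,20) 0 ''
  13: (20,8) 1 'd'
  14: (8,2) 1 'd'
  15: (2,11) 0 ''
  16: (11,7) 1 'e'
  17: (7,17) 1 'e'
  18: (17,4) 2 'eg'
  19: (4,9) 2 'eg'
  20: (9,1) 0 ''
  21: (1,22) 1 'f'
  22: (22,23) 1 'f'
  23: (23,24) 0 ''
  24: (24,18) 2 'ga'
  25: (18,5) 1 'g'
  26: (5,10) 1 'g'
  27: (10,3) 2 'ge'

n(n+1)/2 = 28·29/2 = 406
Σ LCP = 0 + 2 + 1 + 1 + 1 + 1 + 0 + 1 + 1 + 0 + 1 + 1 + 0 + 1 + 1 + 0 + 1 + 1 + 2 + 2 + 0 + 1 + 1 + 0 + 2 + 1 + 1 + 2 = 26
distinct = 406 − 26 = 380

380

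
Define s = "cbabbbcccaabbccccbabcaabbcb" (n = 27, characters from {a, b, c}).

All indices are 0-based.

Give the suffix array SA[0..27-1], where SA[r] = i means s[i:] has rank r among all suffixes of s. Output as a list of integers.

rank | idx | suffix
   0 |  21 | aabbcb
   1 |   9 | aabbccccbabcaabbcb
   2 |   2 | abbbcccaabbccccbabcaabbcb
   3 |  22 | abbcb
   4 |  10 | abbccccbabcaabbcb
   5 |  18 | abcaabbcb
   6 |  26 | b
   7 |   1 | babbbcccaabbccccbabcaabbcb
   8 |  17 | babcaabbcb
   9 |   3 | bbbcccaabbccccbabcaabbcb
  10 |  23 | bbcb
  11 |   4 | bbcccaabbccccbabcaabbcb
  12 |  11 | bbccccbabcaabbcb
  13 |  19 | bcaabbcb
  14 |  24 | bcb
  15 |   5 | bcccaabbccccbabcaabbcb
  16 |  12 | bccccbabcaabbcb
  17 |  20 | caabbcb
  18 |   8 | caabbccccbabcaabbcb
  19 |  25 | cb
  20 |   0 | cbabbbcccaabbccccbabcaabbcb
  21 |  16 | cbabcaabbcb
  22 |   7 | ccaabbccccbabcaabbcb
  23 |  15 | ccbabcaabbcb
  24 |   6 | cccaabbccccbabcaabbcb
  25 |  14 | cccbabcaabbcb
  26 |  13 | ccccbabcaabbcb

[21, 9, 2, 22, 10, 18, 26, 1, 17, 3, 23, 4, 11, 19, 24, 5, 12, 20, 8, 25, 0, 16, 7, 15, 6, 14, 13]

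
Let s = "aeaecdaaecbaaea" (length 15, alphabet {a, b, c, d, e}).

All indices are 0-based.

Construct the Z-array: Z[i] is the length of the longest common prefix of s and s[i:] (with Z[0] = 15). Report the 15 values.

[15, 0, 2, 0, 0, 0, 1, 2, 0, 0, 0, 1, 3, 0, 1]

Z[0]=15
i=1: fresh scan; Z[1]=0
i=2: fresh scan; Z[2]=2 grow→box=[2,4)
i=3: min(r-i=1, Z[1]=0)=0; Z[3]=0
i=4: fresh scan; Z[4]=0
i=5: fresh scan; Z[5]=0
i=6: fresh scan; Z[6]=1 grow→box=[6,7)
i=7: fresh scan; Z[7]=2 grow→box=[7,9)
i=8: min(r-i=1, Z[1]=0)=0; Z[8]=0
i=9: fresh scan; Z[9]=0
i=10: fresh scan; Z[10]=0
i=11: fresh scan; Z[11]=1 grow→box=[11,12)
i=12: fresh scan; Z[12]=3 grow→box=[12,15)
i=13: min(r-i=2, Z[1]=0)=0; Z[13]=0
i=14: min(r-i=1, Z[2]=2)=1; Z[14]=1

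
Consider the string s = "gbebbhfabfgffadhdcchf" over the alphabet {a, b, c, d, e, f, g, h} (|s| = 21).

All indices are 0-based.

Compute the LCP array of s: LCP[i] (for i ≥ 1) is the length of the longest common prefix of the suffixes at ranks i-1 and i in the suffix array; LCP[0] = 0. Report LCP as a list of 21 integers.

[0, 1, 0, 1, 1, 1, 0, 1, 0, 1, 0, 0, 1, 2, 1, 1, 0, 1, 0, 1, 2]

sorted suffixes:
  #0 SA[0]=7  'abfgffadhdcchf'
  #1 SA[1]=13  'adhdcchf'
  #2 SA[2]=3  'bbhfabfgffadhdcchf'
  #3 SA[3]=1  'bebbhfabfgffadhdcchf'
  #4 SA[4]=8  'bfgffadhdcchf'
  #5 SA[5]=4  'bhfabfgffadhdcchf'
  #6 SA[6]=17  'cchf'
  #7 SA[7]=18  'chf'
  #8 SA[8]=16  'dcchf'
  #9 SA[9]=14  'dhdcchf'
  #10 SA[10]=2  'ebbhfabfgffadhdcchf'
  #11 SA[11]=20  'f'
  #12 SA[12]=6  'fabfgffadhdcchf'
  #13 SA[13]=12  'fadhdcchf'
  #14 SA[14]=11  'ffadhdcchf'
  #15 SA[15]=9  'fgffadhdcchf'
  #16 SA[16]=0  'gbebbhfabfgffadhdcchf'
  #17 SA[17]=10  'gffadhdcchf'
  #18 SA[18]=15  'hdcchf'
  #19 SA[19]=19  'hf'
  #20 SA[20]=5  'hfabfgffadhdcchf'

SA = [7, 13, 3, 1, 8, 4, 17, 18, 16, 14, 2, 20, 6, 12, 11, 9, 0, 10, 15, 19, 5]
i: (SA[i-1],SA[i]) lcp shared
  1: (7,13) 1 'a'
  2: (13,3) 0 ''
  3: (3,1) 1 'b'
  4: (1,8) 1 'b'
  5: (8,4) 1 'b'
  6: (4,17) 0 ''
  7: (17,18) 1 'c'
  8: (18,16) 0 ''
  9: (16,14) 1 'd'
  10: (14,2) 0 ''
  11: (2,20) 0 ''
  12: (20,6) 1 'f'
  13: (6,12) 2 'fa'
  14: (12,11) 1 'f'
  15: (11,9) 1 'f'
  16: (9,0) 0 ''
  17: (0,10) 1 'g'
  18: (10,15) 0 ''
  19: (15,19) 1 'h'
  20: (19,5) 2 'hf'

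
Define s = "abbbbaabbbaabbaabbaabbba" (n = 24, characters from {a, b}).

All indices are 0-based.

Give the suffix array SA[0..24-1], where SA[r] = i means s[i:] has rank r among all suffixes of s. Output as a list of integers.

[23, 10, 14, 18, 5, 11, 15, 19, 6, 0, 22, 9, 13, 17, 4, 21, 8, 12, 16, 3, 20, 7, 2, 1]

sorted suffixes:
  #0 SA[0]=23  'a'
  #1 SA[1]=10  'aabbaabbaabbba'
  #2 SA[2]=14  'aabbaabbba'
  #3 SA[3]=18  'aabbba'
  #4 SA[4]=5  'aabbbaabbaabbaabbba'
  #5 SA[5]=11  'abbaabbaabbba'
  #6 SA[6]=15  'abbaabbba'
  #7 SA[7]=19  'abbba'
  #8 SA[8]=6  'abbbaabbaabbaabbba'
  #9 SA[9]=0  'abbbbaabbbaabbaabbaabbba'
  #10 SA[10]=22  'ba'
  #11 SA[11]=9  'baabbaabbaabbba'
  #12 SA[12]=13  'baabbaabbba'
  #13 SA[13]=17  'baabbba'
  #14 SA[14]=4  'baabbbaabbaabbaabbba'
  #15 SA[15]=21  'bba'
  #16 SA[16]=8  'bbaabbaabbaabbba'
  #17 SA[17]=12  'bbaabbaabbba'
  #18 SA[18]=16  'bbaabbba'
  #19 SA[19]=3  'bbaabbbaabbaabbaabbba'
  #20 SA[20]=20  'bbba'
  #21 SA[21]=7  'bbbaabbaabbaabbba'
  #22 SA[22]=2  'bbbaabbbaabbaabbaabbba'
  #23 SA[23]=1  'bbbbaabbbaabbaabbaabbba'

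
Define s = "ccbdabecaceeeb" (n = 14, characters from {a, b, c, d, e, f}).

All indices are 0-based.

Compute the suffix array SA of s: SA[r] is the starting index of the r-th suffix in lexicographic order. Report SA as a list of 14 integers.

[4, 8, 13, 2, 5, 7, 1, 0, 9, 3, 12, 6, 11, 10]

sorted suffixes:
  #0 SA[0]=4  'abecaceeeb'
  #1 SA[1]=8  'aceeeb'
  #2 SA[2]=13  'b'
  #3 SA[3]=2  'bdabecaceeeb'
  #4 SA[4]=5  'becaceeeb'
  #5 SA[5]=7  'caceeeb'
  #6 SA[6]=1  'cbdabecaceeeb'
  #7 SA[7]=0  'ccbdabecaceeeb'
  #8 SA[8]=9  'ceeeb'
  #9 SA[9]=3  'dabecaceeeb'
  #10 SA[10]=12  'eb'
  #11 SA[11]=6  'ecaceeeb'
  #12 SA[12]=11  'eeb'
  #13 SA[13]=10  'eeeb'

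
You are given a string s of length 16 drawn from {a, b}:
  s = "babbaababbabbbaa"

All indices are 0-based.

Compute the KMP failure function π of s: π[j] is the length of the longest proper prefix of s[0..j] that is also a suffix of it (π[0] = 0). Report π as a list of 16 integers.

π[0] = 0
j=1 s[j]='a': π[1]=0 (border '')
j=2 s[j]='b': π[2]=1 (border 'b')
j=3 s[j]='b': k: 1→0; π[3]=1 (border 'b')
j=4 s[j]='a': π[4]=2 (border 'ba')
j=5 s[j]='a': k: 2→0; π[5]=0 (border '')
j=6 s[j]='b': π[6]=1 (border 'b')
j=7 s[j]='a': π[7]=2 (border 'ba')
j=8 s[j]='b': π[8]=3 (border 'bab')
j=9 s[j]='b': π[9]=4 (border 'babb')
j=10 s[j]='a': π[10]=5 (border 'babba')
j=11 s[j]='b': k: 5→2; π[11]=3 (border 'bab')
j=12 s[j]='b': π[12]=4 (border 'babb')
j=13 s[j]='b': k: 4→1→0; π[13]=1 (border 'b')
j=14 s[j]='a': π[14]=2 (border 'ba')
j=15 s[j]='a': k: 2→0; π[15]=0 (border '')

[0, 0, 1, 1, 2, 0, 1, 2, 3, 4, 5, 3, 4, 1, 2, 0]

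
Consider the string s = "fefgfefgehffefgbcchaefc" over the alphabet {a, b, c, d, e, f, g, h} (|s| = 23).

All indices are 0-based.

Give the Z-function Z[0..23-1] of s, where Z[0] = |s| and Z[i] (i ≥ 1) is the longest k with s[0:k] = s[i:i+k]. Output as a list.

Z[0]=23
i=1: outside box; Z[1]=0
i=2: outside box; Z[2]=1 extend→box=[2,3)
i=3: outside box; Z[3]=0
i=4: outside box; Z[4]=4 extend→box=[4,8)
i=5: min(r-i=3, Z[1]=0)=0; Z[5]=0
i=6: min(r-i=2, Z[2]=1)=1; Z[6]=1
i=7: min(r-i=1, Z[3]=0)=0; Z[7]=0
i=8: outside box; Z[8]=0
i=9: outside box; Z[9]=0
i=10: outside box; Z[10]=1 extend→box=[10,11)
i=11: outside box; Z[11]=4 extend→box=[11,15)
i=12: min(r-i=3, Z[1]=0)=0; Z[12]=0
i=13: min(r-i=2, Z[2]=1)=1; Z[13]=1
i=14: min(r-i=1, Z[3]=0)=0; Z[14]=0
i=15: outside box; Z[15]=0
i=16: outside box; Z[16]=0
i=17: outside box; Z[17]=0
i=18: outside box; Z[18]=0
i=19: outside box; Z[19]=0
i=20: outside box; Z[20]=0
i=21: outside box; Z[21]=1 extend→box=[21,22)
i=22: outside box; Z[22]=0

[23, 0, 1, 0, 4, 0, 1, 0, 0, 0, 1, 4, 0, 1, 0, 0, 0, 0, 0, 0, 0, 1, 0]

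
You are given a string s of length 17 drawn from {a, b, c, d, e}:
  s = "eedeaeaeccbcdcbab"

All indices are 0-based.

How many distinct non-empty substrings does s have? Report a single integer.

rank | idx | suffix
   0 |  15 | ab
   1 |   4 | aeaeccbcdcbab
   2 |   6 | aeccbcdcbab
   3 |  16 | b
   4 |  14 | bab
   5 |  10 | bcdcbab
   6 |  13 | cbab
   7 |   9 | cbcdcbab
   8 |   8 | ccbcdcbab
   9 |  11 | cdcbab
  10 |  12 | dcbab
  11 |   2 | deaeaeccbcdcbab
  12 |   3 | eaeaeccbcdcbab
  13 |   5 | eaeccbcdcbab
  14 |   7 | eccbcdcbab
  15 |   1 | edeaeaeccbcdcbab
  16 |   0 | eedeaeaeccbcdcbab

SA = [15, 4, 6, 16, 14, 10, 13, 9, 8, 11, 12, 2, 3, 5, 7, 1, 0]
i: (SA[i-1],SA[i]) lcp shared
  1: (15,4) 1 'a'
  2: (4,6) 2 'ae'
  3: (6,16) 0 ''
  4: (16,14) 1 'b'
  5: (14,10) 1 'b'
  6: (10,13) 0 ''
  7: (13,9) 2 'cb'
  8: (9,8) 1 'c'
  9: (8,11) 1 'c'
  10: (11,12) 0 ''
  11: (12,2) 1 'd'
  12: (2,3) 0 ''
  13: (3,5) 3 'eae'
  14: (5,7) 1 'e'
  15: (7,1) 1 'e'
  16: (1,0) 1 'e'

n(n+1)/2 = 17·18/2 = 153
Σ LCP = 0 + 1 + 2 + 0 + 1 + 1 + 0 + 2 + 1 + 1 + 0 + 1 + 0 + 3 + 1 + 1 + 1 = 16
distinct = 153 − 16 = 137

137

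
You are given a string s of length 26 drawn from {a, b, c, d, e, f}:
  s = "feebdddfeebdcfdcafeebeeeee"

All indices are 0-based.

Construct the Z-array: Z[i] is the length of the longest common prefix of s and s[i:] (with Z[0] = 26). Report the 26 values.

[26, 0, 0, 0, 0, 0, 0, 5, 0, 0, 0, 0, 0, 1, 0, 0, 0, 4, 0, 0, 0, 0, 0, 0, 0, 0]

Z[0]=26
i=1: fresh scan; Z[1]=0
i=2: fresh scan; Z[2]=0
i=3: fresh scan; Z[3]=0
i=4: fresh scan; Z[4]=0
i=5: fresh scan; Z[5]=0
i=6: fresh scan; Z[6]=0
i=7: fresh scan; Z[7]=5 scan→box=[7,12)
i=8: min(r-i=4, Z[1]=0)=0; Z[8]=0
i=9: min(r-i=3, Z[2]=0)=0; Z[9]=0
i=10: min(r-i=2, Z[3]=0)=0; Z[10]=0
i=11: min(r-i=1, Z[4]=0)=0; Z[11]=0
i=12: fresh scan; Z[12]=0
i=13: fresh scan; Z[13]=1 scan→box=[13,14)
i=14: fresh scan; Z[14]=0
i=15: fresh scan; Z[15]=0
i=16: fresh scan; Z[16]=0
i=17: fresh scan; Z[17]=4 scan→box=[17,21)
i=18: min(r-i=3, Z[1]=0)=0; Z[18]=0
i=19: min(r-i=2, Z[2]=0)=0; Z[19]=0
i=20: min(r-i=1, Z[3]=0)=0; Z[20]=0
i=21: fresh scan; Z[21]=0
i=22: fresh scan; Z[22]=0
i=23: fresh scan; Z[23]=0
i=24: fresh scan; Z[24]=0
i=25: fresh scan; Z[25]=0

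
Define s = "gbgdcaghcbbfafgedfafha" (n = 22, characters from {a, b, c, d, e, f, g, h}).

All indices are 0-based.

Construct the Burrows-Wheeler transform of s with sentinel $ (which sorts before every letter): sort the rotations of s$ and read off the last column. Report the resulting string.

rank  rotation                 last
    0  $gbgdcaghcbbfafgedfafha  a
    1  a$gbgdcaghcbbfafgedfafh  h
    2  afgedfafha$gbgdcaghcbbf  f
    3  afha$gbgdcaghcbbfafgedf  f
    4  aghcbbfafgedfafha$gbgdc  c
    5  bbfafgedfafha$gbgdcaghc  c
    6  bfafgedfafha$gbgdcaghcb  b
    7  bgdcaghcbbfafgedfafha$g  g
    8  caghcbbfafgedfafha$gbgd  d
    9  cbbfafgedfafha$gbgdcagh  h
   10  dcaghcbbfafgedfafha$gbg  g
   11  dfafha$gbgdcaghcbbfafge  e
   12  edfafha$gbgdcaghcbbfafg  g
   13  fafgedfafha$gbgdcaghcbb  b
   14  fafha$gbgdcaghcbbfafged  d
   15  fgedfafha$gbgdcaghcbbfa  a
   16  fha$gbgdcaghcbbfafgedfa  a
   17  gbgdcaghcbbfafgedfafha$  $
   18  gdcaghcbbfafgedfafha$gb  b
   19  gedfafha$gbgdcaghcbbfaf  f
   20  ghcbbfafgedfafha$gbgdca  a
   21  ha$gbgdcaghcbbfafgedfaf  f
   22  hcbbfafgedfafha$gbgdcag  g

ahffccbgdhgegbdaa$bfafg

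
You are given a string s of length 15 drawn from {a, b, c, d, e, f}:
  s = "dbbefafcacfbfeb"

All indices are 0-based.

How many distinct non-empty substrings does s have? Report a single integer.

rank→(start, suffix):
  0 → (8, 'acfbfeb')
  1 → (5, 'afcacfbfeb')
  2 → (14, 'b')
  3 → (1, 'bbefafcacfbfeb')
  4 → (2, 'befafcacfbfeb')
  5 → (11, 'bfeb')
  6 → (7, 'cacfbfeb')
  7 → (9, 'cfbfeb')
  8 → (0, 'dbbefafcacfbfeb')
  9 → (13, 'eb')
  10 → (3, 'efafcacfbfeb')
  11 → (4, 'fafcacfbfeb')
  12 → (10, 'fbfeb')
  13 → (6, 'fcacfbfeb')
  14 → (12, 'feb')

SA = [8, 5, 14, 1, 2, 11, 7, 9, 0, 13, 3, 4, 10, 6, 12]
[i] adj suffixes → lcp
  [1] 8/5 → 1 ('a')
  [2] 5/14 → 0 ('')
  [3] 14/1 → 1 ('b')
  [4] 1/2 → 1 ('b')
  [5] 2/11 → 1 ('b')
  [6] 11/7 → 0 ('')
  [7] 7/9 → 1 ('c')
  [8] 9/0 → 0 ('')
  [9] 0/13 → 0 ('')
  [10] 13/3 → 1 ('e')
  [11] 3/4 → 0 ('')
  [12] 4/10 → 1 ('f')
  [13] 10/6 → 1 ('f')
  [14] 6/12 → 1 ('f')

n(n+1)/2 = 15·16/2 = 120
Σ LCP = 0 + 1 + 0 + 1 + 1 + 1 + 0 + 1 + 0 + 0 + 1 + 0 + 1 + 1 + 1 = 9
distinct = 120 − 9 = 111

111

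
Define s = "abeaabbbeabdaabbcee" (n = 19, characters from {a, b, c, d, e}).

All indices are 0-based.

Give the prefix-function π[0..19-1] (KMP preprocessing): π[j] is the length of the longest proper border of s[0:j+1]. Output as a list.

[0, 0, 0, 1, 1, 2, 0, 0, 0, 1, 2, 0, 1, 1, 2, 0, 0, 0, 0]

π[0] = 0
j=1 s[j]='b': π[1]=0 (border '')
j=2 s[j]='e': π[2]=0 (border '')
j=3 s[j]='a': π[3]=1 (border 'a')
j=4 s[j]='a': k: 1→0; π[4]=1 (border 'a')
j=5 s[j]='b': π[5]=2 (border 'ab')
j=6 s[j]='b': k: 2→0; π[6]=0 (border '')
j=7 s[j]='b': π[7]=0 (border '')
j=8 s[j]='e': π[8]=0 (border '')
j=9 s[j]='a': π[9]=1 (border 'a')
j=10 s[j]='b': π[10]=2 (border 'ab')
j=11 s[j]='d': k: 2→0; π[11]=0 (border '')
j=12 s[j]='a': π[12]=1 (border 'a')
j=13 s[j]='a': k: 1→0; π[13]=1 (border 'a')
j=14 s[j]='b': π[14]=2 (border 'ab')
j=15 s[j]='b': k: 2→0; π[15]=0 (border '')
j=16 s[j]='c': π[16]=0 (border '')
j=17 s[j]='e': π[17]=0 (border '')
j=18 s[j]='e': π[18]=0 (border '')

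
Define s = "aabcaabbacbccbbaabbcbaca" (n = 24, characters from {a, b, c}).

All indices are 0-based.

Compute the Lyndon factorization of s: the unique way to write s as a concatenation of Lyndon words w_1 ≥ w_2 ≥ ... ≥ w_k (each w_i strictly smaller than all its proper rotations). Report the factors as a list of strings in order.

["aabc", "aabbacbccbbaabbcbac", "a"]

emit factor 1: 'aabc' (i=0, period=4)
emit factor 2: 'aabbacbccbbaabbcbac' (i=4, period=19)
emit factor 3: 'a' (i=23, period=1)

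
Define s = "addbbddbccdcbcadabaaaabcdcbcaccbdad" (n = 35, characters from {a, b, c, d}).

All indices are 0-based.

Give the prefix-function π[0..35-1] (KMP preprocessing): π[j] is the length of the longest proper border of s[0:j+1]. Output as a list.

[0, 0, 0, 0, 0, 0, 0, 0, 0, 0, 0, 0, 0, 0, 1, 2, 1, 0, 1, 1, 1, 1, 0, 0, 0, 0, 0, 0, 1, 0, 0, 0, 0, 1, 2]

π[0] = 0
j=1 s[j]='d': π[1]=0 (border '')
j=2 s[j]='d': π[2]=0 (border '')
j=3 s[j]='b': π[3]=0 (border '')
j=4 s[j]='b': π[4]=0 (border '')
j=5 s[j]='d': π[5]=0 (border '')
j=6 s[j]='d': π[6]=0 (border '')
j=7 s[j]='b': π[7]=0 (border '')
j=8 s[j]='c': π[8]=0 (border '')
j=9 s[j]='c': π[9]=0 (border '')
j=10 s[j]='d': π[10]=0 (border '')
j=11 s[j]='c': π[11]=0 (border '')
j=12 s[j]='b': π[12]=0 (border '')
j=13 s[j]='c': π[13]=0 (border '')
j=14 s[j]='a': π[14]=1 (border 'a')
j=15 s[j]='d': π[15]=2 (border 'ad')
j=16 s[j]='a': k: 2→0; π[16]=1 (border 'a')
j=17 s[j]='b': k: 1→0; π[17]=0 (border '')
j=18 s[j]='a': π[18]=1 (border 'a')
j=19 s[j]='a': k: 1→0; π[19]=1 (border 'a')
j=20 s[j]='a': k: 1→0; π[20]=1 (border 'a')
j=21 s[j]='a': k: 1→0; π[21]=1 (border 'a')
j=22 s[j]='b': k: 1→0; π[22]=0 (border '')
j=23 s[j]='c': π[23]=0 (border '')
j=24 s[j]='d': π[24]=0 (border '')
j=25 s[j]='c': π[25]=0 (border '')
j=26 s[j]='b': π[26]=0 (border '')
j=27 s[j]='c': π[27]=0 (border '')
j=28 s[j]='a': π[28]=1 (border 'a')
j=29 s[j]='c': k: 1→0; π[29]=0 (border '')
j=30 s[j]='c': π[30]=0 (border '')
j=31 s[j]='b': π[31]=0 (border '')
j=32 s[j]='d': π[32]=0 (border '')
j=33 s[j]='a': π[33]=1 (border 'a')
j=34 s[j]='d': π[34]=2 (border 'ad')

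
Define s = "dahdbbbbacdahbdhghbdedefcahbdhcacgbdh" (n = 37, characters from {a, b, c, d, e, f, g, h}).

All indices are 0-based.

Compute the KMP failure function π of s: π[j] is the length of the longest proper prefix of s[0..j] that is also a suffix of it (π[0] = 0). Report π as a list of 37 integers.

π[0] = 0
j=1 s[j]='a': π[1]=0 (border '')
j=2 s[j]='h': π[2]=0 (border '')
j=3 s[j]='d': π[3]=1 (border 'd')
j=4 s[j]='b': k: 1→0; π[4]=0 (border '')
j=5 s[j]='b': π[5]=0 (border '')
j=6 s[j]='b': π[6]=0 (border '')
j=7 s[j]='b': π[7]=0 (border '')
j=8 s[j]='a': π[8]=0 (border '')
j=9 s[j]='c': π[9]=0 (border '')
j=10 s[j]='d': π[10]=1 (border 'd')
j=11 s[j]='a': π[11]=2 (border 'da')
j=12 s[j]='h': π[12]=3 (border 'dah')
j=13 s[j]='b': k: 3→0; π[13]=0 (border '')
j=14 s[j]='d': π[14]=1 (border 'd')
j=15 s[j]='h': k: 1→0; π[15]=0 (border '')
j=16 s[j]='g': π[16]=0 (border '')
j=17 s[j]='h': π[17]=0 (border '')
j=18 s[j]='b': π[18]=0 (border '')
j=19 s[j]='d': π[19]=1 (border 'd')
j=20 s[j]='e': k: 1→0; π[20]=0 (border '')
j=21 s[j]='d': π[21]=1 (border 'd')
j=22 s[j]='e': k: 1→0; π[22]=0 (border '')
j=23 s[j]='f': π[23]=0 (border '')
j=24 s[j]='c': π[24]=0 (border '')
j=25 s[j]='a': π[25]=0 (border '')
j=26 s[j]='h': π[26]=0 (border '')
j=27 s[j]='b': π[27]=0 (border '')
j=28 s[j]='d': π[28]=1 (border 'd')
j=29 s[j]='h': k: 1→0; π[29]=0 (border '')
j=30 s[j]='c': π[30]=0 (border '')
j=31 s[j]='a': π[31]=0 (border '')
j=32 s[j]='c': π[32]=0 (border '')
j=33 s[j]='g': π[33]=0 (border '')
j=34 s[j]='b': π[34]=0 (border '')
j=35 s[j]='d': π[35]=1 (border 'd')
j=36 s[j]='h': k: 1→0; π[36]=0 (border '')

[0, 0, 0, 1, 0, 0, 0, 0, 0, 0, 1, 2, 3, 0, 1, 0, 0, 0, 0, 1, 0, 1, 0, 0, 0, 0, 0, 0, 1, 0, 0, 0, 0, 0, 0, 1, 0]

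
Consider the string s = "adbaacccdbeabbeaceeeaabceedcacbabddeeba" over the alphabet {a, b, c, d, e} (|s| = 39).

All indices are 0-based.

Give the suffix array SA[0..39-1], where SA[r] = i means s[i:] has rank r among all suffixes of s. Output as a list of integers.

[38, 20, 3, 11, 21, 31, 28, 4, 15, 0, 37, 2, 30, 12, 22, 32, 9, 13, 27, 29, 5, 6, 7, 23, 16, 1, 8, 26, 33, 34, 19, 10, 14, 36, 25, 18, 35, 24, 17]

sorted suffixes:
  #0 SA[0]=38  'a'
  #1 SA[1]=20  'aabceedcacbabddeeba'
  #2 SA[2]=3  'aacccdbeabbeaceeeaabceedcacbabddeeba'
  #3 SA[3]=11  'abbeaceeeaabceedcacbabddeeba'
  #4 SA[4]=21  'abceedcacbabddeeba'
  #5 SA[5]=31  'abddeeba'
  #6 SA[6]=28  'acbabddeeba'
  #7 SA[7]=4  'acccdbeabbeaceeeaabceedcacbabddeeba'
  #8 SA[8]=15  'aceeeaabceedcacbabddeeba'
  #9 SA[9]=0  'adbaacccdbeabbeaceeeaabceedcacbabddeeba'
  #10 SA[10]=37  'ba'
  #11 SA[11]=2  'baacccdbeabbeaceeeaabceedcacbabddeeba'
  #12 SA[12]=30  'babddeeba'
  #13 SA[13]=12  'bbeaceeeaabceedcacbabddeeba'
  #14 SA[14]=22  'bceedcacbabddeeba'
  #15 SA[15]=32  'bddeeba'
  #16 SA[16]=9  'beabbeaceeeaabceedcacbabddeeba'
  #17 SA[17]=13  'beaceeeaabceedcacbabddeeba'
  #18 SA[18]=27  'cacbabddeeba'
  #19 SA[19]=29  'cbabddeeba'
  #20 SA[20]=5  'cccdbeabbeaceeeaabceedcacbabddeeba'
  #21 SA[21]=6  'ccdbeabbeaceeeaabceedcacbabddeeba'
  #22 SA[22]=7  'cdbeabbeaceeeaabceedcacbabddeeba'
  #23 SA[23]=23  'ceedcacbabddeeba'
  #24 SA[24]=16  'ceeeaabceedcacbabddeeba'
  #25 SA[25]=1  'dbaacccdbeabbeaceeeaabceedcacbabddeeba'
  #26 SA[26]=8  'dbeabbeaceeeaabceedcacbabddeeba'
  #27 SA[27]=26  'dcacbabddeeba'
  #28 SA[28]=33  'ddeeba'
  #29 SA[29]=34  'deeba'
  #30 SA[30]=19  'eaabceedcacbabddeeba'
  #31 SA[31]=10  'eabbeaceeeaabceedcacbabddeeba'
  #32 SA[32]=14  'eaceeeaabceedcacbabddeeba'
  #33 SA[33]=36  'eba'
  #34 SA[34]=25  'edcacbabddeeba'
  #35 SA[35]=18  'eeaabceedcacbabddeeba'
  #36 SA[36]=35  'eeba'
  #37 SA[37]=24  'eedcacbabddeeba'
  #38 SA[38]=17  'eeeaabceedcacbabddeeba'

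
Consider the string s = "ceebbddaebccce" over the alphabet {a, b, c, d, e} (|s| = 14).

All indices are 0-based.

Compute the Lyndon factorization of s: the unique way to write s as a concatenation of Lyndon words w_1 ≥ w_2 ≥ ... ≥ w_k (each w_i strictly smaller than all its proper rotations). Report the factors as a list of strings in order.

["cee", "bbdd", "aebccce"]

emit factor 1: 'cee' (i=0, period=3)
emit factor 2: 'bbdd' (i=3, period=4)
emit factor 3: 'aebccce' (i=7, period=7)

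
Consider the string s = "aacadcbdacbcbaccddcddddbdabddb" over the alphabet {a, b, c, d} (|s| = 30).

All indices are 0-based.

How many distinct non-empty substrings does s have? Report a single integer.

sorted suffixes:
  #0 SA[0]=0  'aacadcbdacbcbaccddcddddbdabddb'
  #1 SA[1]=25  'abddb'
  #2 SA[2]=1  'acadcbdacbcbaccddcddddbdabddb'
  #3 SA[3]=8  'acbcbaccddcddddbdabddb'
  #4 SA[4]=13  'accddcddddbdabddb'
  #5 SA[5]=3  'adcbdacbcbaccddcddddbdabddb'
  #6 SA[6]=29  'b'
  #7 SA[7]=12  'baccddcddddbdabddb'
  #8 SA[8]=10  'bcbaccddcddddbdabddb'
  #9 SA[9]=23  'bdabddb'
  #10 SA[10]=6  'bdacbcbaccddcddddbdabddb'
  #11 SA[11]=26  'bddb'
  #12 SA[12]=2  'cadcbdacbcbaccddcddddbdabddb'
  #13 SA[13]=11  'cbaccddcddddbdabddb'
  #14 SA[14]=9  'cbcbaccddcddddbdabddb'
  #15 SA[15]=5  'cbdacbcbaccddcddddbdabddb'
  #16 SA[16]=14  'ccddcddddbdabddb'
  #17 SA[17]=15  'cddcddddbdabddb'
  #18 SA[18]=18  'cddddbdabddb'
  #19 SA[19]=24  'dabddb'
  #20 SA[20]=7  'dacbcbaccddcddddbdabddb'
  #21 SA[21]=28  'db'
  #22 SA[22]=22  'dbdabddb'
  #23 SA[23]=4  'dcbdacbcbaccddcddddbdabddb'
  #24 SA[24]=17  'dcddddbdabddb'
  #25 SA[25]=27  'ddb'
  #26 SA[26]=21  'ddbdabddb'
  #27 SA[27]=16  'ddcddddbdabddb'
  #28 SA[28]=20  'dddbdabddb'
  #29 SA[29]=19  'ddddbdabddb'

SA = [0, 25, 1, 8, 13, 3, 29, 12, 10, 23, 6, 26, 2, 11, 9, 5, 14, 15, 18, 24, 7, 28, 22, 4, 17, 27, 21, 16, 20, 19]
[i] adj suffixes → lcp
  [1] 0/25 → 1 ('a')
  [2] 25/1 → 1 ('a')
  [3] 1/8 → 2 ('ac')
  [4] 8/13 → 2 ('ac')
  [5] 13/3 → 1 ('a')
  [6] 3/29 → 0 ('')
  [7] 29/12 → 1 ('b')
  [8] 12/10 → 1 ('b')
  [9] 10/23 → 1 ('b')
  [10] 23/6 → 3 ('bda')
  [11] 6/26 → 2 ('bd')
  [12] 26/2 → 0 ('')
  [13] 2/11 → 1 ('c')
  [14] 11/9 → 2 ('cb')
  [15] 9/5 → 2 ('cb')
  [16] 5/14 → 1 ('c')
  [17] 14/15 → 1 ('c')
  [18] 15/18 → 3 ('cdd')
  [19] 18/24 → 0 ('')
  [20] 24/7 → 2 ('da')
  [21] 7/28 → 1 ('d')
  [22] 28/22 → 2 ('db')
  [23] 22/4 → 1 ('d')
  [24] 4/17 → 2 ('dc')
  [25] 17/27 → 1 ('d')
  [26] 27/21 → 3 ('ddb')
  [27] 21/16 → 2 ('dd')
  [28] 16/20 → 2 ('dd')
  [29] 20/19 → 3 ('ddd')

n(n+1)/2 = 30·31/2 = 465
Σ LCP = 0 + 1 + 1 + 2 + 2 + 1 + 0 + 1 + 1 + 1 + 3 + 2 + 0 + 1 + 2 + 2 + 1 + 1 + 3 + 0 + 2 + 1 + 2 + 1 + 2 + 1 + 3 + 2 + 2 + 3 = 44
distinct = 465 − 44 = 421

421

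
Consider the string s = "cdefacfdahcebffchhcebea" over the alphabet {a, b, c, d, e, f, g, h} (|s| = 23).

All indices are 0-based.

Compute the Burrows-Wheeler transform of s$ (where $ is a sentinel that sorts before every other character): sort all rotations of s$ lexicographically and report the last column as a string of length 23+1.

aefdee$hhaffcbccdefcbhac

rank  rotation                  last
    0  $cdefacfdahcebffchhcebea  a
    1  a$cdefacfdahcebffchhcebe  e
    2  acfdahcebffchhcebea$cdef  f
    3  ahcebffchhcebea$cdefacfd  d
    4  bea$cdefacfdahcebffchhce  e
    5  bffchhcebea$cdefacfdahce  e
    6  cdefacfdahcebffchhcebea$  $
    7  cebea$cdefacfdahcebffchh  h
    8  cebffchhcebea$cdefacfdah  h
    9  cfdahcebffchhcebea$cdefa  a
   10  chhcebea$cdefacfdahcebff  f
   11  dahcebffchhcebea$cdefacf  f
   12  defacfdahcebffchhcebea$c  c
   13  ea$cdefacfdahcebffchhceb  b
   14  ebea$cdefacfdahcebffchhc  c
   15  ebffchhcebea$cdefacfdahc  c
   16  efacfdahcebffchhcebea$cd  d
   17  facfdahcebffchhcebea$cde  e
   18  fchhcebea$cdefacfdahcebf  f
   19  fdahcebffchhcebea$cdefac  c
   20  ffchhcebea$cdefacfdahceb  b
   21  hcebea$cdefacfdahcebffch  h
   22  hcebffchhcebea$cdefacfda  a
   23  hhcebea$cdefacfdahcebffc  c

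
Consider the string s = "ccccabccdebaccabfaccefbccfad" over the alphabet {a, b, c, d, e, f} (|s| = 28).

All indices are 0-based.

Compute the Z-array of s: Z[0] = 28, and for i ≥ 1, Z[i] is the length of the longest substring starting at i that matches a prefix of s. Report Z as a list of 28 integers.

[28, 3, 2, 1, 0, 0, 2, 1, 0, 0, 0, 0, 2, 1, 0, 0, 0, 0, 2, 1, 0, 0, 0, 2, 1, 0, 0, 0]

Z[0]=28
i=1: outside box; Z[1]=3 grow→box=[1,4)
i=2: min(r-i=2, Z[1]=3)=2; Z[2]=2
i=3: min(r-i=1, Z[2]=2)=1; Z[3]=1
i=4: outside box; Z[4]=0
i=5: outside box; Z[5]=0
i=6: outside box; Z[6]=2 grow→box=[6,8)
i=7: min(r-i=1, Z[1]=3)=1; Z[7]=1
i=8: outside box; Z[8]=0
i=9: outside box; Z[9]=0
i=10: outside box; Z[10]=0
i=11: outside box; Z[11]=0
i=12: outside box; Z[12]=2 grow→box=[12,14)
i=13: min(r-i=1, Z[1]=3)=1; Z[13]=1
i=14: outside box; Z[14]=0
i=15: outside box; Z[15]=0
i=16: outside box; Z[16]=0
i=17: outside box; Z[17]=0
i=18: outside box; Z[18]=2 grow→box=[18,20)
i=19: min(r-i=1, Z[1]=3)=1; Z[19]=1
i=20: outside box; Z[20]=0
i=21: outside box; Z[21]=0
i=22: outside box; Z[22]=0
i=23: outside box; Z[23]=2 grow→box=[23,25)
i=24: min(r-i=1, Z[1]=3)=1; Z[24]=1
i=25: outside box; Z[25]=0
i=26: outside box; Z[26]=0
i=27: outside box; Z[27]=0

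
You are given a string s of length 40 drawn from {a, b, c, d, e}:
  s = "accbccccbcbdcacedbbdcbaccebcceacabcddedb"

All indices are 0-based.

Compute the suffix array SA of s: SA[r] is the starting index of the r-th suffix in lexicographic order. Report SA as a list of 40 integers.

[32, 30, 0, 22, 13, 39, 21, 17, 8, 3, 26, 33, 10, 18, 31, 12, 20, 7, 2, 9, 6, 1, 5, 4, 27, 23, 34, 28, 24, 14, 38, 16, 11, 19, 35, 36, 29, 25, 37, 15]

rank→(start, suffix):
  0 → (32, 'abcddedb')
  1 → (30, 'acabcddedb')
  2 → (0, 'accbccccbcbdcacedbbdcbaccebcceacabcddedb')
  3 → (22, 'accebcceacabcddedb')
  4 → (13, 'acedbbdcbaccebcceacabcddedb')
  5 → (39, 'b')
  6 → (21, 'baccebcceacabcddedb')
  7 → (17, 'bbdcbaccebcceacabcddedb')
  8 → (8, 'bcbdcacedbbdcbaccebcceacabcddedb')
  9 → (3, 'bccccbcbdcacedbbdcbaccebcceacabcddedb')
  10 → (26, 'bcceacabcddedb')
  11 → (33, 'bcddedb')
  12 → (10, 'bdcacedbbdcbaccebcceacabcddedb')
  13 → (18, 'bdcbaccebcceacabcddedb')
  14 → (31, 'cabcddedb')
  15 → (12, 'cacedbbdcbaccebcceacabcddedb')
  16 → (20, 'cbaccebcceacabcddedb')
  17 → (7, 'cbcbdcacedbbdcbaccebcceacabcddedb')
  18 → (2, 'cbccccbcbdcacedbbdcbaccebcceacabcddedb')
  19 → (9, 'cbdcacedbbdcbaccebcceacabcddedb')
  20 → (6, 'ccbcbdcacedbbdcbaccebcceacabcddedb')
  21 → (1, 'ccbccccbcbdcacedbbdcbaccebcceacabcddedb')
  22 → (5, 'cccbcbdcacedbbdcbaccebcceacabcddedb')
  23 → (4, 'ccccbcbdcacedbbdcbaccebcceacabcddedb')
  24 → (27, 'cceacabcddedb')
  25 → (23, 'ccebcceacabcddedb')
  26 → (34, 'cddedb')
  27 → (28, 'ceacabcddedb')
  28 → (24, 'cebcceacabcddedb')
  29 → (14, 'cedbbdcbaccebcceacabcddedb')
  30 → (38, 'db')
  31 → (16, 'dbbdcbaccebcceacabcddedb')
  32 → (11, 'dcacedbbdcbaccebcceacabcddedb')
  33 → (19, 'dcbaccebcceacabcddedb')
  34 → (35, 'ddedb')
  35 → (36, 'dedb')
  36 → (29, 'eacabcddedb')
  37 → (25, 'ebcceacabcddedb')
  38 → (37, 'edb')
  39 → (15, 'edbbdcbaccebcceacabcddedb')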